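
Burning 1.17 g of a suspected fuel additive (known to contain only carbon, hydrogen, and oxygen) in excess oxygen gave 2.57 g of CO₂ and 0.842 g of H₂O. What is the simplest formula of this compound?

C5H8O2

mol C = 2.57 g CO₂ ÷ 44.009 g/mol = 0.05840 mol
mol H = 2 × 0.842 g H₂O ÷ 18.015 g/mol = 0.09348 mol
mass O = 1.17 − (0.7014 + 0.09423) = 0.3744 g → mol O = 0.3744 ÷ 15.999 = 0.02340 mol
Divide by the smallest (0.02340 mol): C 2.496, H 3.995, O 1.000
Multiplying each by 2 gives whole numbers: C 4.99, H 7.99, O 2.00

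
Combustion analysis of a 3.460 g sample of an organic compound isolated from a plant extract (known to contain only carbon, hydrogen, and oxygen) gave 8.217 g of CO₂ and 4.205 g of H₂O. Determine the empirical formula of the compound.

mol C = 8.217 g CO₂ ÷ 44.009 g/mol = 0.18671 mol
mol H = 2 × 4.205 g H₂O ÷ 18.015 g/mol = 0.46683 mol
mass O = 3.460 − (2.2426 + 0.47057) = 0.74684 g → mol O = 0.74684 ÷ 15.999 = 0.046680 mol
Divide by the smallest (0.046680 mol): C 4.000, H 10.001, O 1.000

C4H10O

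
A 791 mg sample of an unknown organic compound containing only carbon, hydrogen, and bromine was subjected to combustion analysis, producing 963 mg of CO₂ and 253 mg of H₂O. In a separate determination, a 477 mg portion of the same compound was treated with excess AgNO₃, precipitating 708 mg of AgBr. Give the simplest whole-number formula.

mol C = 0.963 g CO₂ ÷ 44.009 g/mol = 0.02188 mol
mol H = 2 × 0.253 g H₂O ÷ 18.015 g/mol = 0.02809 mol
From the AgBr data: mol Br per gram of compound = (0.708 ÷ 187.772) ÷ 0.477 = 0.007905 mol/g, so in the 0.791 g combustion sample mol Br = 0.006253 mol
Divide by the smallest (0.006253 mol): C 3.500, H 4.492, Br 1.000
Multiplying each by 2 gives whole numbers: C 7.00, H 8.98, Br 2.00

C7H9Br2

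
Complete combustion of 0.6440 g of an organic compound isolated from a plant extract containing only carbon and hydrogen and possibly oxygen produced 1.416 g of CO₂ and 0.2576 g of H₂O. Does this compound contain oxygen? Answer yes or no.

mol C = 1.416 g CO₂ ÷ 44.009 g/mol = 0.032175 mol
mol H = 2 × 0.2576 g H₂O ÷ 18.015 g/mol = 0.028598 mol
C and H account for only 0.41528 g of the 0.6440 g sample; the remaining 0.22872 g must be oxygen.

yes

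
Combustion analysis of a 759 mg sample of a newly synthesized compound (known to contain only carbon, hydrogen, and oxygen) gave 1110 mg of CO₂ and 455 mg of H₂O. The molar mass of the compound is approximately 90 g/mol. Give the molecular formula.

C3H6O3

mol C = 1.11 g CO₂ ÷ 44.009 g/mol = 0.02522 mol
mol H = 2 × 0.455 g H₂O ÷ 18.015 g/mol = 0.05051 mol
mass O = 0.759 − (0.3029 + 0.05092) = 0.4051 g → mol O = 0.4051 ÷ 15.999 = 0.02532 mol
Divide by the smallest (0.02522 mol): C 1.000, H 2.003, O 1.004
Empirical formula: CH2O
Empirical-formula mass = 30.03 g/mol; 90 ÷ 30.03 ≈ 3, so the molecular formula is C3H6O3.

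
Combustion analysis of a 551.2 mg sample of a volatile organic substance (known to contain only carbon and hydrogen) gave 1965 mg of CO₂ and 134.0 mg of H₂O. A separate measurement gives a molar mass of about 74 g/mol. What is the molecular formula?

mol C = 1.965 g CO₂ ÷ 44.009 g/mol = 0.044650 mol
mol H = 2 × 0.1340 g H₂O ÷ 18.015 g/mol = 0.014876 mol
Divide by the smallest (0.014876 mol): C 3.001, H 1.000
Empirical formula: C3H
Empirical-formula mass = 37.04 g/mol; 74 ÷ 37.04 ≈ 2, so the molecular formula is C6H2.

C6H2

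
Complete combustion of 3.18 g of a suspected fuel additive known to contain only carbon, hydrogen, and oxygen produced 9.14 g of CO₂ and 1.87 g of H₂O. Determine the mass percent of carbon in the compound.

mol C = 9.14 g CO₂ ÷ 44.009 g/mol = 0.2077 mol
mol H = 2 × 1.87 g H₂O ÷ 18.015 g/mol = 0.2076 mol
mass O = 3.18 − (2.495 + 0.2093) = 0.4762 g → mol O = 0.4762 ÷ 15.999 = 0.02977 mol
mass % C = 2.495 g ÷ 3.18 g × 100%

78.4%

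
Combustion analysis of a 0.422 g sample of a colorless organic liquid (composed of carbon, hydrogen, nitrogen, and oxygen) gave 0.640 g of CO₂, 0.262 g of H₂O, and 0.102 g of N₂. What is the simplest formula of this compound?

mol C = 0.640 g CO₂ ÷ 44.009 g/mol = 0.01454 mol
mol H = 2 × 0.262 g H₂O ÷ 18.015 g/mol = 0.02909 mol
mol N = 2 × 0.102 g N₂ ÷ 28.014 g/mol = 0.007282 mol
mass O = 0.422 − (0.1747 + 0.02932 + 0.1020) = 0.1160 g → mol O = 0.1160 ÷ 15.999 = 0.007251 mol
Divide by the smallest (0.007251 mol): C 2.006, H 4.011, N 1.004, O 1.000

C2H4NO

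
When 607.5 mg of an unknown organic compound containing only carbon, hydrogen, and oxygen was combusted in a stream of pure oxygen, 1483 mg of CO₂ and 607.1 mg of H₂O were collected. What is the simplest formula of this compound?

C4H8O

mol C = 1.483 g CO₂ ÷ 44.009 g/mol = 0.033698 mol
mol H = 2 × 0.6071 g H₂O ÷ 18.015 g/mol = 0.067399 mol
mass O = 0.6075 − (0.40474 + 0.067939) = 0.13482 g → mol O = 0.13482 ÷ 15.999 = 0.0084267 mol
Divide by the smallest (0.0084267 mol): C 3.999, H 7.998, O 1.000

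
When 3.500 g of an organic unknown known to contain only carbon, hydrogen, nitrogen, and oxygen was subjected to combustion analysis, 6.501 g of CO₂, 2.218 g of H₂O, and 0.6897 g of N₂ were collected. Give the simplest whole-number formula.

mol C = 6.501 g CO₂ ÷ 44.009 g/mol = 0.14772 mol
mol H = 2 × 2.218 g H₂O ÷ 18.015 g/mol = 0.24624 mol
mol N = 2 × 0.6897 g N₂ ÷ 28.014 g/mol = 0.049240 mol
mass O = 3.500 − (1.7743 + 0.24821 + 0.68970) = 0.78783 g → mol O = 0.78783 ÷ 15.999 = 0.049242 mol
Divide by the smallest (0.049240 mol): C 3.000, H 5.001, N 1.000, O 1.000

C3H5NO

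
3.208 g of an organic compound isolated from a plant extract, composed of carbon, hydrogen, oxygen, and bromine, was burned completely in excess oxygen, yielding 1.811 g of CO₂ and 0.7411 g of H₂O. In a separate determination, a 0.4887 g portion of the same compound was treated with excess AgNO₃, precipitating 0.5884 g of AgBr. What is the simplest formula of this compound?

mol C = 1.811 g CO₂ ÷ 44.009 g/mol = 0.041151 mol
mol H = 2 × 0.7411 g H₂O ÷ 18.015 g/mol = 0.082276 mol
From the AgBr data: mol Br per gram of compound = (0.5884 ÷ 187.772) ÷ 0.4887 = 0.0064121 mol/g, so in the 3.208 g combustion sample mol Br = 0.020570 mol
mass O = 3.208 − (0.49426 + 0.082934 + 1.6436) = 0.98718 g → mol O = 0.98718 ÷ 15.999 = 0.061703 mol
Divide by the smallest (0.020570 mol): C 2.001, H 4.000, Br 1.000, O 3.000

C2H4BrO3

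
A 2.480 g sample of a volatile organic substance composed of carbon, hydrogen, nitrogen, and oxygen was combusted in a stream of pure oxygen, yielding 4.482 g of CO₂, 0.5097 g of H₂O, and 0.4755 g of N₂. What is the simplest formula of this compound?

mol C = 4.482 g CO₂ ÷ 44.009 g/mol = 0.10184 mol
mol H = 2 × 0.5097 g H₂O ÷ 18.015 g/mol = 0.056586 mol
mol N = 2 × 0.4755 g N₂ ÷ 28.014 g/mol = 0.033947 mol
mass O = 2.480 − (1.2232 + 0.057039 + 0.47550) = 0.72423 g → mol O = 0.72423 ÷ 15.999 = 0.045267 mol
Divide by the smallest (0.033947 mol): C 3.000, H 1.667, N 1.000, O 1.333
Multiplying each by 3 gives whole numbers: C 9.00, H 5.00, N 3.00, O 4.00

C9H5N3O4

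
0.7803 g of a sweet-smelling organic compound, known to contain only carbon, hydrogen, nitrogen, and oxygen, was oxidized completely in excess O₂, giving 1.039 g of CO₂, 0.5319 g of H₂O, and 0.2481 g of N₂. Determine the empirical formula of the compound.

mol C = 1.039 g CO₂ ÷ 44.009 g/mol = 0.023609 mol
mol H = 2 × 0.5319 g H₂O ÷ 18.015 g/mol = 0.059051 mol
mol N = 2 × 0.2481 g N₂ ÷ 28.014 g/mol = 0.017713 mol
mass O = 0.7803 − (0.28357 + 0.059523 + 0.24810) = 0.18911 g → mol O = 0.18911 ÷ 15.999 = 0.011820 mol
Divide by the smallest (0.011820 mol): C 1.997, H 4.996, N 1.498, O 1.000
Multiplying each by 2 gives whole numbers: C 3.99, H 9.99, N 3.00, O 2.00

C4H10N3O2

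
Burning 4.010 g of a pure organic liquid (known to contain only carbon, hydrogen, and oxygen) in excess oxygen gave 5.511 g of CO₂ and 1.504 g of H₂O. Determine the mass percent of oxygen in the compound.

58.29%

mol C = 5.511 g CO₂ ÷ 44.009 g/mol = 0.12522 mol
mol H = 2 × 1.504 g H₂O ÷ 18.015 g/mol = 0.16697 mol
mass O = 4.010 − (1.5041 + 0.16831) = 2.3376 g → mol O = 2.3376 ÷ 15.999 = 0.14611 mol
mass % O = 2.3376 g ÷ 4.010 g × 100%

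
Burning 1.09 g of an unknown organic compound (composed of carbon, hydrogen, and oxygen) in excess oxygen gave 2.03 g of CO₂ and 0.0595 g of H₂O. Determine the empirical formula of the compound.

C7HO5

mol C = 2.03 g CO₂ ÷ 44.009 g/mol = 0.04613 mol
mol H = 2 × 0.0595 g H₂O ÷ 18.015 g/mol = 0.006606 mol
mass O = 1.09 − (0.5540 + 0.006658) = 0.5293 g → mol O = 0.5293 ÷ 15.999 = 0.03308 mol
Divide by the smallest (0.006606 mol): C 6.983, H 1.000, O 5.008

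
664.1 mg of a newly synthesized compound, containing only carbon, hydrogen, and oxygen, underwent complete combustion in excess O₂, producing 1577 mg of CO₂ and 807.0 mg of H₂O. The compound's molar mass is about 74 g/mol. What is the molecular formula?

mol C = 1.577 g CO₂ ÷ 44.009 g/mol = 0.035834 mol
mol H = 2 × 0.8070 g H₂O ÷ 18.015 g/mol = 0.089592 mol
mass O = 0.6641 − (0.43040 + 0.090309) = 0.14339 g → mol O = 0.14339 ÷ 15.999 = 0.0089627 mol
Divide by the smallest (0.0089627 mol): C 3.998, H 9.996, O 1.000
Empirical formula: C4H10O
Empirical-formula mass = 74.12 g/mol; 74 ÷ 74.12 ≈ 1, so the molecular formula is C4H10O.

C4H10O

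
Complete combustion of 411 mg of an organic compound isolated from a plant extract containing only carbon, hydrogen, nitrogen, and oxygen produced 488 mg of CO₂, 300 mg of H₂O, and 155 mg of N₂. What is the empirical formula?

C2H6N2O

mol C = 0.488 g CO₂ ÷ 44.009 g/mol = 0.01109 mol
mol H = 2 × 0.300 g H₂O ÷ 18.015 g/mol = 0.03331 mol
mol N = 2 × 0.155 g N₂ ÷ 28.014 g/mol = 0.01107 mol
mass O = 0.411 − (0.1332 + 0.03357 + 0.1550) = 0.08924 g → mol O = 0.08924 ÷ 15.999 = 0.005578 mol
Divide by the smallest (0.005578 mol): C 1.988, H 5.971, N 1.984, O 1.000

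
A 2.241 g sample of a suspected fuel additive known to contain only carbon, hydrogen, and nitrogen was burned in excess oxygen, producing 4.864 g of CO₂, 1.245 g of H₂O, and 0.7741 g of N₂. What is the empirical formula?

C4H5N2

mol C = 4.864 g CO₂ ÷ 44.009 g/mol = 0.11052 mol
mol H = 2 × 1.245 g H₂O ÷ 18.015 g/mol = 0.13822 mol
mol N = 2 × 0.7741 g N₂ ÷ 28.014 g/mol = 0.055265 mol
Divide by the smallest (0.055265 mol): C 2.000, H 2.501, N 1.000
Multiplying each by 2 gives whole numbers: C 4.00, H 5.00, N 2.00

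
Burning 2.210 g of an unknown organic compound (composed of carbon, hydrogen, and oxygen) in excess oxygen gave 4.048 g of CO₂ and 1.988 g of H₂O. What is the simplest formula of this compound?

C5H12O3

mol C = 4.048 g CO₂ ÷ 44.009 g/mol = 0.091981 mol
mol H = 2 × 1.988 g H₂O ÷ 18.015 g/mol = 0.22070 mol
mass O = 2.210 − (1.1048 + 0.22247) = 0.88274 g → mol O = 0.88274 ÷ 15.999 = 0.055175 mol
Divide by the smallest (0.055175 mol): C 1.667, H 4.000, O 1.000
Multiplying each by 3 gives whole numbers: C 5.00, H 12.00, O 3.00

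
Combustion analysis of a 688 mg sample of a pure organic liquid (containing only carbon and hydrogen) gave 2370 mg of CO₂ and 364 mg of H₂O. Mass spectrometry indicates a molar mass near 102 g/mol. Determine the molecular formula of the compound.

mol C = 2.37 g CO₂ ÷ 44.009 g/mol = 0.05385 mol
mol H = 2 × 0.364 g H₂O ÷ 18.015 g/mol = 0.04041 mol
Divide by the smallest (0.04041 mol): C 1.333, H 1.000
Multiplying each by 3 gives whole numbers: C 4.00, H 3.00
Empirical formula: C4H3
Empirical-formula mass = 51.07 g/mol; 102 ÷ 51.07 ≈ 2, so the molecular formula is C8H6.

C8H6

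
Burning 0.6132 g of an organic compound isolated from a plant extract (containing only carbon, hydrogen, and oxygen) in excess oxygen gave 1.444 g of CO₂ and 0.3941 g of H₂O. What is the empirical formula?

mol C = 1.444 g CO₂ ÷ 44.009 g/mol = 0.032811 mol
mol H = 2 × 0.3941 g H₂O ÷ 18.015 g/mol = 0.043752 mol
mass O = 0.6132 − (0.39410 + 0.044102) = 0.17500 g → mol O = 0.17500 ÷ 15.999 = 0.010938 mol
Divide by the smallest (0.010938 mol): C 3.000, H 4.000, O 1.000

C3H4O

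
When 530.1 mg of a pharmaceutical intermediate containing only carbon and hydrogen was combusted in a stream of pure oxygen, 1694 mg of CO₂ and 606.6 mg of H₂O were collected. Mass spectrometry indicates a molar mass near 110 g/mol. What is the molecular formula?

mol C = 1.694 g CO₂ ÷ 44.009 g/mol = 0.038492 mol
mol H = 2 × 0.6066 g H₂O ÷ 18.015 g/mol = 0.067344 mol
Divide by the smallest (0.038492 mol): C 1.000, H 1.750
Multiplying each by 4 gives whole numbers: C 4.00, H 7.00
Empirical formula: C4H7
Empirical-formula mass = 55.10 g/mol; 110 ÷ 55.10 ≈ 2, so the molecular formula is C8H14.

C8H14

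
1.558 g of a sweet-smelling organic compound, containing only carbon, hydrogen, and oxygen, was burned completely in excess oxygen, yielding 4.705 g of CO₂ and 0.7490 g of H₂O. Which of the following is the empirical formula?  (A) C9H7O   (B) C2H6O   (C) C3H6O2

mol C = 4.705 g CO₂ ÷ 44.009 g/mol = 0.10691 mol
mol H = 2 × 0.7490 g H₂O ÷ 18.015 g/mol = 0.083153 mol
mass O = 1.558 − (1.2841 + 0.083818) = 0.19009 g → mol O = 0.19009 ÷ 15.999 = 0.011881 mol
Divide by the smallest (0.011881 mol): C 8.998, H 6.999, O 1.000

(A) C9H7O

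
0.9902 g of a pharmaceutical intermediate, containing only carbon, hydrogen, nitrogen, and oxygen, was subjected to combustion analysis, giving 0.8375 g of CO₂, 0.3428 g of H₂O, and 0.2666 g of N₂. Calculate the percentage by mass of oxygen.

46.12%

mol C = 0.8375 g CO₂ ÷ 44.009 g/mol = 0.019030 mol
mol H = 2 × 0.3428 g H₂O ÷ 18.015 g/mol = 0.038057 mol
mol N = 2 × 0.2666 g N₂ ÷ 28.014 g/mol = 0.019033 mol
mass O = 0.9902 − (0.22857 + 0.038362 + 0.26660) = 0.45667 g → mol O = 0.45667 ÷ 15.999 = 0.028543 mol
mass % O = 0.45667 g ÷ 0.9902 g × 100%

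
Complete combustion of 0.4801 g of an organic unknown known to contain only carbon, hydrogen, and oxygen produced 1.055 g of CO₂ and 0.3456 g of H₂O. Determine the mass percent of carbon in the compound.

59.97%

mol C = 1.055 g CO₂ ÷ 44.009 g/mol = 0.023972 mol
mol H = 2 × 0.3456 g H₂O ÷ 18.015 g/mol = 0.038368 mol
mass O = 0.4801 − (0.28793 + 0.038675) = 0.15349 g → mol O = 0.15349 ÷ 15.999 = 0.0095939 mol
mass % C = 0.28793 g ÷ 0.4801 g × 100%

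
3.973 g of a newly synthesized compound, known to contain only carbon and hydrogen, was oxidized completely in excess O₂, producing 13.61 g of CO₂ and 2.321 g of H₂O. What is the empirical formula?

mol C = 13.61 g CO₂ ÷ 44.009 g/mol = 0.30925 mol
mol H = 2 × 2.321 g H₂O ÷ 18.015 g/mol = 0.25767 mol
Divide by the smallest (0.25767 mol): C 1.200, H 1.000
Multiplying each by 5 gives whole numbers: C 6.00, H 5.00

C6H5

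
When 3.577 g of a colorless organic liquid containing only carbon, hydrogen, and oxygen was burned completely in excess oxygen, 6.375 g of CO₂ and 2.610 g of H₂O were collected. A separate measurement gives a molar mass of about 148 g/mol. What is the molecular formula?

C6H12O4

mol C = 6.375 g CO₂ ÷ 44.009 g/mol = 0.14486 mol
mol H = 2 × 2.610 g H₂O ÷ 18.015 g/mol = 0.28976 mol
mass O = 3.577 − (1.7399 + 0.29208) = 1.5450 g → mol O = 1.5450 ÷ 15.999 = 0.096572 mol
Divide by the smallest (0.096572 mol): C 1.500, H 3.000, O 1.000
Multiplying each by 2 gives whole numbers: C 3.00, H 6.00, O 2.00
Empirical formula: C3H6O2
Empirical-formula mass = 74.08 g/mol; 148 ÷ 74.08 ≈ 2, so the molecular formula is C6H12O4.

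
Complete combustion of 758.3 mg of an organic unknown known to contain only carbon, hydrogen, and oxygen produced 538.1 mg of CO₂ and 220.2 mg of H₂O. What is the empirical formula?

CH2O3

mol C = 0.5381 g CO₂ ÷ 44.009 g/mol = 0.012227 mol
mol H = 2 × 0.2202 g H₂O ÷ 18.015 g/mol = 0.024446 mol
mass O = 0.7583 − (0.14686 + 0.024642) = 0.58680 g → mol O = 0.58680 ÷ 15.999 = 0.036677 mol
Divide by the smallest (0.012227 mol): C 1.000, H 1.999, O 3.000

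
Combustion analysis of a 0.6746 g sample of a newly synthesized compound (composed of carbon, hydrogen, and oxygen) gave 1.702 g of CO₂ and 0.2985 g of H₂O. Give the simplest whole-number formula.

mol C = 1.702 g CO₂ ÷ 44.009 g/mol = 0.038674 mol
mol H = 2 × 0.2985 g H₂O ÷ 18.015 g/mol = 0.033139 mol
mass O = 0.6746 − (0.46451 + 0.033404) = 0.17668 g → mol O = 0.17668 ÷ 15.999 = 0.011043 mol
Divide by the smallest (0.011043 mol): C 3.502, H 3.001, O 1.000
Multiplying each by 2 gives whole numbers: C 7.00, H 6.00, O 2.00

C7H6O2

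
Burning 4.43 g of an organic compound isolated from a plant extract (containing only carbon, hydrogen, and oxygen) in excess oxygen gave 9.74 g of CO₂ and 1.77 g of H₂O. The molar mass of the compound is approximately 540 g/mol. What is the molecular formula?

C27H24O12

mol C = 9.74 g CO₂ ÷ 44.009 g/mol = 0.2213 mol
mol H = 2 × 1.77 g H₂O ÷ 18.015 g/mol = 0.1965 mol
mass O = 4.43 − (2.658 + 0.1981) = 1.574 g → mol O = 1.574 ÷ 15.999 = 0.09836 mol
Divide by the smallest (0.09836 mol): C 2.250, H 1.998, O 1.000
Multiplying each by 4 gives whole numbers: C 9.00, H 7.99, O 4.00
Empirical formula: C9H8O4
Empirical-formula mass = 180.16 g/mol; 540 ÷ 180.16 ≈ 3, so the molecular formula is C27H24O12.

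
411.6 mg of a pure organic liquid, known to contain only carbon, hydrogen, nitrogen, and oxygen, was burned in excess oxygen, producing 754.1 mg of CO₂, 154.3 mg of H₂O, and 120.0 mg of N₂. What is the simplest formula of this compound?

C4H4N2O

mol C = 0.7541 g CO₂ ÷ 44.009 g/mol = 0.017135 mol
mol H = 2 × 0.1543 g H₂O ÷ 18.015 g/mol = 0.017130 mol
mol N = 2 × 0.1200 g N₂ ÷ 28.014 g/mol = 0.0085671 mol
mass O = 0.4116 − (0.20581 + 0.017267 + 0.12000) = 0.068523 g → mol O = 0.068523 ÷ 15.999 = 0.0042829 mol
Divide by the smallest (0.0042829 mol): C 4.001, H 4.000, N 2.000, O 1.000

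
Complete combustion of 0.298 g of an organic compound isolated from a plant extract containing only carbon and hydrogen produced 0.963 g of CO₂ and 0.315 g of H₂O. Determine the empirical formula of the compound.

C5H8

mol C = 0.963 g CO₂ ÷ 44.009 g/mol = 0.02188 mol
mol H = 2 × 0.315 g H₂O ÷ 18.015 g/mol = 0.03497 mol
Divide by the smallest (0.02188 mol): C 1.000, H 1.598
Multiplying each by 5 gives whole numbers: C 5.00, H 7.99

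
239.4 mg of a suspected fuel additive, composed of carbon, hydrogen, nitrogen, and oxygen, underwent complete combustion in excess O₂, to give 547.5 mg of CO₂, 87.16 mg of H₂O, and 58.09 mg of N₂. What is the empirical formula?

C9H7N3O

mol C = 0.5475 g CO₂ ÷ 44.009 g/mol = 0.012441 mol
mol H = 2 × 0.08716 g H₂O ÷ 18.015 g/mol = 0.0096764 mol
mol N = 2 × 0.05809 g N₂ ÷ 28.014 g/mol = 0.0041472 mol
mass O = 0.2394 − (0.14942 + 0.0097538 + 0.058090) = 0.022132 g → mol O = 0.022132 ÷ 15.999 = 0.0013833 mol
Divide by the smallest (0.0013833 mol): C 8.993, H 6.995, N 2.998, O 1.000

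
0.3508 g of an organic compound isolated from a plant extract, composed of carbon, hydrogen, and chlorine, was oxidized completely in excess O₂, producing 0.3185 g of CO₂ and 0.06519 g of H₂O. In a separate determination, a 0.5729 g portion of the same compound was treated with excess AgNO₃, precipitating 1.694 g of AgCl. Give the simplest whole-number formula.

mol C = 0.3185 g CO₂ ÷ 44.009 g/mol = 0.0072372 mol
mol H = 2 × 0.06519 g H₂O ÷ 18.015 g/mol = 0.0072373 mol
From the AgCl data: mol Cl per gram of compound = (1.694 ÷ 143.318) ÷ 0.5729 = 0.020632 mol/g, so in the 0.3508 g combustion sample mol Cl = 0.0072376 mol
Divide by the smallest (0.0072372 mol): C 1.000, H 1.000, Cl 1.000

CHCl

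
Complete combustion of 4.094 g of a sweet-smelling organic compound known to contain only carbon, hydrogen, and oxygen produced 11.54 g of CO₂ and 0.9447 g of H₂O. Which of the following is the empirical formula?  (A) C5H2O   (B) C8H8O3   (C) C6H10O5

(A) C5H2O

mol C = 11.54 g CO₂ ÷ 44.009 g/mol = 0.26222 mol
mol H = 2 × 0.9447 g H₂O ÷ 18.015 g/mol = 0.10488 mol
mass O = 4.094 − (3.1495 + 0.10572) = 0.83877 g → mol O = 0.83877 ÷ 15.999 = 0.052426 mol
Divide by the smallest (0.052426 mol): C 5.002, H 2.001, O 1.000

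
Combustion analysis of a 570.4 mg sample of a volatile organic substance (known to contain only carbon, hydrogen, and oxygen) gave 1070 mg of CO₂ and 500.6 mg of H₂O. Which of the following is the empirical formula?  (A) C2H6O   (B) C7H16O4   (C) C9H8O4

(B) C7H16O4

mol C = 1.070 g CO₂ ÷ 44.009 g/mol = 0.024313 mol
mol H = 2 × 0.5006 g H₂O ÷ 18.015 g/mol = 0.055576 mol
mass O = 0.5704 − (0.29203 + 0.056021) = 0.22235 g → mol O = 0.22235 ÷ 15.999 = 0.013898 mol
Divide by the smallest (0.013898 mol): C 1.749, H 3.999, O 1.000
Multiplying each by 4 gives whole numbers: C 7.00, H 16.00, O 4.00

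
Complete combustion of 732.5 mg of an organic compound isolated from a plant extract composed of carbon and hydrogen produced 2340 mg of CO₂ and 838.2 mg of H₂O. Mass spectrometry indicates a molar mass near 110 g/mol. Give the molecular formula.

mol C = 2.340 g CO₂ ÷ 44.009 g/mol = 0.053171 mol
mol H = 2 × 0.8382 g H₂O ÷ 18.015 g/mol = 0.093056 mol
Divide by the smallest (0.053171 mol): C 1.000, H 1.750
Multiplying each by 4 gives whole numbers: C 4.00, H 7.00
Empirical formula: C4H7
Empirical-formula mass = 55.10 g/mol; 110 ÷ 55.10 ≈ 2, so the molecular formula is C8H14.

C8H14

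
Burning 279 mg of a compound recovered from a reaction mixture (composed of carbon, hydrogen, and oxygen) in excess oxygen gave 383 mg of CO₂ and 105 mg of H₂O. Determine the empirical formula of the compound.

C6H8O7

mol C = 0.383 g CO₂ ÷ 44.009 g/mol = 0.008703 mol
mol H = 2 × 0.105 g H₂O ÷ 18.015 g/mol = 0.01166 mol
mass O = 0.279 − (0.1045 + 0.01175) = 0.1627 g → mol O = 0.1627 ÷ 15.999 = 0.01017 mol
Divide by the smallest (0.008703 mol): C 1.000, H 1.339, O 1.169
Multiplying each by 6 gives whole numbers: C 6.00, H 8.04, O 7.01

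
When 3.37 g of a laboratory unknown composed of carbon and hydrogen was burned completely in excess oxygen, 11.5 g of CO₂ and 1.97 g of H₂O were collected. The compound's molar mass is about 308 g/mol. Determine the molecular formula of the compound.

C24H20

mol C = 11.5 g CO₂ ÷ 44.009 g/mol = 0.2613 mol
mol H = 2 × 1.97 g H₂O ÷ 18.015 g/mol = 0.2187 mol
Divide by the smallest (0.2187 mol): C 1.195, H 1.000
Multiplying each by 5 gives whole numbers: C 5.97, H 5.00
Empirical formula: C6H5
Empirical-formula mass = 77.11 g/mol; 308 ÷ 77.11 ≈ 4, so the molecular formula is C24H20.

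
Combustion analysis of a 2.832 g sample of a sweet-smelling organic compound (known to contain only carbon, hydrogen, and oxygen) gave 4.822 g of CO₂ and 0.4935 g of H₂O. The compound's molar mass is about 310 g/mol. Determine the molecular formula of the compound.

C12H6O10

mol C = 4.822 g CO₂ ÷ 44.009 g/mol = 0.10957 mol
mol H = 2 × 0.4935 g H₂O ÷ 18.015 g/mol = 0.054788 mol
mass O = 2.832 − (1.3160 + 0.055226) = 1.4607 g → mol O = 1.4607 ÷ 15.999 = 0.091302 mol
Divide by the smallest (0.054788 mol): C 2.000, H 1.000, O 1.666
Multiplying each by 3 gives whole numbers: C 6.00, H 3.00, O 5.00
Empirical formula: C6H3O5
Empirical-formula mass = 155.09 g/mol; 310 ÷ 155.09 ≈ 2, so the molecular formula is C12H6O10.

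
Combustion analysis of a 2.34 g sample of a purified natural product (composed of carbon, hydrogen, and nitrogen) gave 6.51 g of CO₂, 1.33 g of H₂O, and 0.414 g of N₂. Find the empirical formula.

mol C = 6.51 g CO₂ ÷ 44.009 g/mol = 0.1479 mol
mol H = 2 × 1.33 g H₂O ÷ 18.015 g/mol = 0.1477 mol
mol N = 2 × 0.414 g N₂ ÷ 28.014 g/mol = 0.02956 mol
Divide by the smallest (0.02956 mol): C 5.005, H 4.996, N 1.000

C5H5N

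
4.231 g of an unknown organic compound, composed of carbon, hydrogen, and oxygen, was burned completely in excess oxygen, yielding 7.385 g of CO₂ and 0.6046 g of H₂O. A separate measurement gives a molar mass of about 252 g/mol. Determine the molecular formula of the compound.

C10H4O8

mol C = 7.385 g CO₂ ÷ 44.009 g/mol = 0.16781 mol
mol H = 2 × 0.6046 g H₂O ÷ 18.015 g/mol = 0.067122 mol
mass O = 4.231 − (2.0155 + 0.067659) = 2.1478 g → mol O = 2.1478 ÷ 15.999 = 0.13425 mol
Divide by the smallest (0.067122 mol): C 2.500, H 1.000, O 2.000
Multiplying each by 2 gives whole numbers: C 5.00, H 2.00, O 4.00
Empirical formula: C5H2O4
Empirical-formula mass = 126.07 g/mol; 252 ÷ 126.07 ≈ 2, so the molecular formula is C10H4O8.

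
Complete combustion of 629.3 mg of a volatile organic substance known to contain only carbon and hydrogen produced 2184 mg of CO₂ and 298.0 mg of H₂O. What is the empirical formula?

mol C = 2.184 g CO₂ ÷ 44.009 g/mol = 0.049626 mol
mol H = 2 × 0.2980 g H₂O ÷ 18.015 g/mol = 0.033084 mol
Divide by the smallest (0.033084 mol): C 1.500, H 1.000
Multiplying each by 2 gives whole numbers: C 3.00, H 2.00

C3H2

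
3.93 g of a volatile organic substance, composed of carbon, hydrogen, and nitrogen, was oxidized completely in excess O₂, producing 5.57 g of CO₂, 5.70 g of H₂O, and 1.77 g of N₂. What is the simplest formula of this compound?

CH5N

mol C = 5.57 g CO₂ ÷ 44.009 g/mol = 0.1266 mol
mol H = 2 × 5.70 g H₂O ÷ 18.015 g/mol = 0.6328 mol
mol N = 2 × 1.77 g N₂ ÷ 28.014 g/mol = 0.1264 mol
Divide by the smallest (0.1264 mol): C 1.002, H 5.008, N 1.000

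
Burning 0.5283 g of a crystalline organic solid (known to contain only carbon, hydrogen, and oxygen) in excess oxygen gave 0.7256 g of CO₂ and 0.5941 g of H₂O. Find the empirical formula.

mol C = 0.7256 g CO₂ ÷ 44.009 g/mol = 0.016488 mol
mol H = 2 × 0.5941 g H₂O ÷ 18.015 g/mol = 0.065956 mol
mass O = 0.5283 − (0.19803 + 0.066484) = 0.26378 g → mol O = 0.26378 ÷ 15.999 = 0.016488 mol
Divide by the smallest (0.016488 mol): C 1.000, H 4.000, O 1.000

CH4O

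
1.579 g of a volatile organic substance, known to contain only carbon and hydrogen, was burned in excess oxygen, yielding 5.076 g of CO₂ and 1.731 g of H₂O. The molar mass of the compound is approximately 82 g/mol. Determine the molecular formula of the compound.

C6H10

mol C = 5.076 g CO₂ ÷ 44.009 g/mol = 0.11534 mol
mol H = 2 × 1.731 g H₂O ÷ 18.015 g/mol = 0.19217 mol
Divide by the smallest (0.11534 mol): C 1.000, H 1.666
Multiplying each by 3 gives whole numbers: C 3.00, H 5.00
Empirical formula: C3H5
Empirical-formula mass = 41.07 g/mol; 82 ÷ 41.07 ≈ 2, so the molecular formula is C6H10.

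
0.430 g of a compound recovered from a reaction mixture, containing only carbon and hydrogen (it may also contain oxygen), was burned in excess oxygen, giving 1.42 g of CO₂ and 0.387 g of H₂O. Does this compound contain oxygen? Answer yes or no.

no

mol C = 1.42 g CO₂ ÷ 44.009 g/mol = 0.03227 mol
mol H = 2 × 0.387 g H₂O ÷ 18.015 g/mol = 0.04296 mol
C and H together account for 0.4309 g — essentially the entire 0.430 g sample — so the compound contains no oxygen.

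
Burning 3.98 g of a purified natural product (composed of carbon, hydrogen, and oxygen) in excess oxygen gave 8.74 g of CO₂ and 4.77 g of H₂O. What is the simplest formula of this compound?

C3H8O

mol C = 8.74 g CO₂ ÷ 44.009 g/mol = 0.1986 mol
mol H = 2 × 4.77 g H₂O ÷ 18.015 g/mol = 0.5296 mol
mass O = 3.98 − (2.385 + 0.5338) = 1.061 g → mol O = 1.061 ÷ 15.999 = 0.06631 mol
Divide by the smallest (0.06631 mol): C 2.995, H 7.986, O 1.000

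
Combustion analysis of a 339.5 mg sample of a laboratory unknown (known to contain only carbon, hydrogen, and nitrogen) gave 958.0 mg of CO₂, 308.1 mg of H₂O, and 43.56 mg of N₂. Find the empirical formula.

C7H11N

mol C = 0.9580 g CO₂ ÷ 44.009 g/mol = 0.021768 mol
mol H = 2 × 0.3081 g H₂O ÷ 18.015 g/mol = 0.034205 mol
mol N = 2 × 0.04356 g N₂ ÷ 28.014 g/mol = 0.0031099 mol
Divide by the smallest (0.0031099 mol): C 7.000, H 10.999, N 1.000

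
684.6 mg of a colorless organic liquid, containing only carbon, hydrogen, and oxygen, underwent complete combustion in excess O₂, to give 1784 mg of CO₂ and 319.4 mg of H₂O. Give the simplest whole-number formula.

mol C = 1.784 g CO₂ ÷ 44.009 g/mol = 0.040537 mol
mol H = 2 × 0.3194 g H₂O ÷ 18.015 g/mol = 0.035459 mol
mass O = 0.6846 − (0.48689 + 0.035743) = 0.16197 g → mol O = 0.16197 ÷ 15.999 = 0.010123 mol
Divide by the smallest (0.010123 mol): C 4.004, H 3.503, O 1.000
Multiplying each by 2 gives whole numbers: C 8.01, H 7.01, O 2.00

C8H7O2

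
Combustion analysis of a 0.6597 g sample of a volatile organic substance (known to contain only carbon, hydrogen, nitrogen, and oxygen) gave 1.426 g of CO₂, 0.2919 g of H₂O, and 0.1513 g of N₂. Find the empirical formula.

C6H6N2O

mol C = 1.426 g CO₂ ÷ 44.009 g/mol = 0.032402 mol
mol H = 2 × 0.2919 g H₂O ÷ 18.015 g/mol = 0.032406 mol
mol N = 2 × 0.1513 g N₂ ÷ 28.014 g/mol = 0.010802 mol
mass O = 0.6597 − (0.38919 + 0.032666 + 0.15130) = 0.086548 g → mol O = 0.086548 ÷ 15.999 = 0.0054096 mol
Divide by the smallest (0.0054096 mol): C 5.990, H 5.991, N 1.997, O 1.000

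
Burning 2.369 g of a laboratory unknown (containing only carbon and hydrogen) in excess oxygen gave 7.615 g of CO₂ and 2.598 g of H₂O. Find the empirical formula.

mol C = 7.615 g CO₂ ÷ 44.009 g/mol = 0.17303 mol
mol H = 2 × 2.598 g H₂O ÷ 18.015 g/mol = 0.28843 mol
Divide by the smallest (0.17303 mol): C 1.000, H 1.667
Multiplying each by 3 gives whole numbers: C 3.00, H 5.00

C3H5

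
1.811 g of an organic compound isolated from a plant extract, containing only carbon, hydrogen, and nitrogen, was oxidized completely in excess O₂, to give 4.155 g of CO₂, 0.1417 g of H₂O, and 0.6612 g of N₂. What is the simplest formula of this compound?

C6HN3

mol C = 4.155 g CO₂ ÷ 44.009 g/mol = 0.094413 mol
mol H = 2 × 0.1417 g H₂O ÷ 18.015 g/mol = 0.015731 mol
mol N = 2 × 0.6612 g N₂ ÷ 28.014 g/mol = 0.047205 mol
Divide by the smallest (0.015731 mol): C 6.002, H 1.000, N 3.001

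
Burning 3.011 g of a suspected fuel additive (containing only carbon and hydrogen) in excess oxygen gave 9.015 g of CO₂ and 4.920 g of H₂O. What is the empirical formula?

mol C = 9.015 g CO₂ ÷ 44.009 g/mol = 0.20484 mol
mol H = 2 × 4.920 g H₂O ÷ 18.015 g/mol = 0.54621 mol
Divide by the smallest (0.20484 mol): C 1.000, H 2.666
Multiplying each by 3 gives whole numbers: C 3.00, H 8.00

C3H8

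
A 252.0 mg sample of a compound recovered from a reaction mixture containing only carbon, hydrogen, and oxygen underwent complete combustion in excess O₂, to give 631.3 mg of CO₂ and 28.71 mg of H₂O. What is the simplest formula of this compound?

mol C = 0.6313 g CO₂ ÷ 44.009 g/mol = 0.014345 mol
mol H = 2 × 0.02871 g H₂O ÷ 18.015 g/mol = 0.0031873 mol
mass O = 0.2520 − (0.17230 + 0.0032128) = 0.076492 g → mol O = 0.076492 ÷ 15.999 = 0.0047810 mol
Divide by the smallest (0.0031873 mol): C 4.501, H 1.000, O 1.500
Multiplying each by 2 gives whole numbers: C 9.00, H 2.00, O 3.00

C9H2O3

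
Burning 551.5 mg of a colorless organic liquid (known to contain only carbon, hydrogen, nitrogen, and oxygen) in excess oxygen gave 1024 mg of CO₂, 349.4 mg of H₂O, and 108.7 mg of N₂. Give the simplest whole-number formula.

mol C = 1.024 g CO₂ ÷ 44.009 g/mol = 0.023268 mol
mol H = 2 × 0.3494 g H₂O ÷ 18.015 g/mol = 0.038790 mol
mol N = 2 × 0.1087 g N₂ ÷ 28.014 g/mol = 0.0077604 mol
mass O = 0.5515 − (0.27947 + 0.039100 + 0.10870) = 0.12423 g → mol O = 0.12423 ÷ 15.999 = 0.0077647 mol
Divide by the smallest (0.0077604 mol): C 2.998, H 4.998, N 1.000, O 1.001

C3H5NO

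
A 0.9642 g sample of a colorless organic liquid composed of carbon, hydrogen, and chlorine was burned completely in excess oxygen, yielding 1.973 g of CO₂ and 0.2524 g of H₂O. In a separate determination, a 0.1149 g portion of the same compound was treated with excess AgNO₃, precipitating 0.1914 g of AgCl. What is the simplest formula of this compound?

mol C = 1.973 g CO₂ ÷ 44.009 g/mol = 0.044832 mol
mol H = 2 × 0.2524 g H₂O ÷ 18.015 g/mol = 0.028021 mol
From the AgCl data: mol Cl per gram of compound = (0.1914 ÷ 143.318) ÷ 0.1149 = 0.011623 mol/g, so in the 0.9642 g combustion sample mol Cl = 0.011207 mol
Divide by the smallest (0.011207 mol): C 4.000, H 2.500, Cl 1.000
Multiplying each by 2 gives whole numbers: C 8.00, H 5.00, Cl 2.00

C8H5Cl2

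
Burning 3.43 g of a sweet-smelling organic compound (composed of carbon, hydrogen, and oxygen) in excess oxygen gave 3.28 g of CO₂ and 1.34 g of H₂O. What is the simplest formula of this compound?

mol C = 3.28 g CO₂ ÷ 44.009 g/mol = 0.07453 mol
mol H = 2 × 1.34 g H₂O ÷ 18.015 g/mol = 0.1488 mol
mass O = 3.43 − (0.8952 + 0.1500) = 2.385 g → mol O = 2.385 ÷ 15.999 = 0.1491 mol
Divide by the smallest (0.07453 mol): C 1.000, H 1.996, O 2.000

CH2O2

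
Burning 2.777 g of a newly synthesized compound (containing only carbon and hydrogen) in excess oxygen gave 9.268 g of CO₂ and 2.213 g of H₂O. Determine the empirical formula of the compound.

mol C = 9.268 g CO₂ ÷ 44.009 g/mol = 0.21059 mol
mol H = 2 × 2.213 g H₂O ÷ 18.015 g/mol = 0.24568 mol
Divide by the smallest (0.21059 mol): C 1.000, H 1.167
Multiplying each by 6 gives whole numbers: C 6.00, H 7.00

C6H7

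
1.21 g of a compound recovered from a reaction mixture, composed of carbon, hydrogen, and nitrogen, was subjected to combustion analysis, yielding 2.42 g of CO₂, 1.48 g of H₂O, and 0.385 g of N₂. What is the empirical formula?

C2H6N

mol C = 2.42 g CO₂ ÷ 44.009 g/mol = 0.05499 mol
mol H = 2 × 1.48 g H₂O ÷ 18.015 g/mol = 0.1643 mol
mol N = 2 × 0.385 g N₂ ÷ 28.014 g/mol = 0.02749 mol
Divide by the smallest (0.02749 mol): C 2.001, H 5.978, N 1.000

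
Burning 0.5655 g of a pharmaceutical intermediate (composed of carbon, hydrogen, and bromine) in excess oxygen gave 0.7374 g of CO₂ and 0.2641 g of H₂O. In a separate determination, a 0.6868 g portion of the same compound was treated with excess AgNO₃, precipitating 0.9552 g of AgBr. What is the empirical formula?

mol C = 0.7374 g CO₂ ÷ 44.009 g/mol = 0.016756 mol
mol H = 2 × 0.2641 g H₂O ÷ 18.015 g/mol = 0.029320 mol
From the AgBr data: mol Br per gram of compound = (0.9552 ÷ 187.772) ÷ 0.6868 = 0.0074068 mol/g, so in the 0.5655 g combustion sample mol Br = 0.0041886 mol
Divide by the smallest (0.0041886 mol): C 4.000, H 7.000, Br 1.000

C4H7Br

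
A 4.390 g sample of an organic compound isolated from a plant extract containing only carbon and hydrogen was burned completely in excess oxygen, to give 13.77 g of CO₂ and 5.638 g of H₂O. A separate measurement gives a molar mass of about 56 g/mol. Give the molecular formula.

C4H8

mol C = 13.77 g CO₂ ÷ 44.009 g/mol = 0.31289 mol
mol H = 2 × 5.638 g H₂O ÷ 18.015 g/mol = 0.62592 mol
Divide by the smallest (0.31289 mol): C 1.000, H 2.000
Empirical formula: CH2
Empirical-formula mass = 14.03 g/mol; 56 ÷ 14.03 ≈ 4, so the molecular formula is C4H8.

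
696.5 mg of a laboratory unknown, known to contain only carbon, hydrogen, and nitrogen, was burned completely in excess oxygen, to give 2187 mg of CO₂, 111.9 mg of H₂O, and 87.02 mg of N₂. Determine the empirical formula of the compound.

mol C = 2.187 g CO₂ ÷ 44.009 g/mol = 0.049694 mol
mol H = 2 × 0.1119 g H₂O ÷ 18.015 g/mol = 0.012423 mol
mol N = 2 × 0.08702 g N₂ ÷ 28.014 g/mol = 0.0062126 mol
Divide by the smallest (0.0062126 mol): C 7.999, H 2.000, N 1.000

C8H2N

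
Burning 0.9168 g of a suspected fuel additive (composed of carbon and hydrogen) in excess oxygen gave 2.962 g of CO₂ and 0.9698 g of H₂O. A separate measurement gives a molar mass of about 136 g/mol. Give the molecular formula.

C10H16

mol C = 2.962 g CO₂ ÷ 44.009 g/mol = 0.067304 mol
mol H = 2 × 0.9698 g H₂O ÷ 18.015 g/mol = 0.10767 mol
Divide by the smallest (0.067304 mol): C 1.000, H 1.600
Multiplying each by 5 gives whole numbers: C 5.00, H 8.00
Empirical formula: C5H8
Empirical-formula mass = 68.12 g/mol; 136 ÷ 68.12 ≈ 2, so the molecular formula is C10H16.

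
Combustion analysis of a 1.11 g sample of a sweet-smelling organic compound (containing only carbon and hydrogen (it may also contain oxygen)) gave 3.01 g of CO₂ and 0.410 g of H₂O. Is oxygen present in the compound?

yes

mol C = 3.01 g CO₂ ÷ 44.009 g/mol = 0.06840 mol
mol H = 2 × 0.410 g H₂O ÷ 18.015 g/mol = 0.04552 mol
C and H account for only 0.8674 g of the 1.11 g sample; the remaining 0.2426 g must be oxygen.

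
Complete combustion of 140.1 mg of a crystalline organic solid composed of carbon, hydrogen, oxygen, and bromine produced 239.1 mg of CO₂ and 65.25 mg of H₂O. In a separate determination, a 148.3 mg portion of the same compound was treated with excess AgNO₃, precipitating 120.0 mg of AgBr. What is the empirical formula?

C9H12BrO2

mol C = 0.2391 g CO₂ ÷ 44.009 g/mol = 0.0054330 mol
mol H = 2 × 0.06525 g H₂O ÷ 18.015 g/mol = 0.0072440 mol
From the AgBr data: mol Br per gram of compound = (0.1200 ÷ 187.772) ÷ 0.1483 = 0.0043093 mol/g, so in the 0.1401 g combustion sample mol Br = 0.00060374 mol
mass O = 0.1401 − (0.065256 + 0.0073019 + 0.048241) = 0.019302 g → mol O = 0.019302 ÷ 15.999 = 0.0012064 mol
Divide by the smallest (0.00060374 mol): C 8.999, H 11.999, Br 1.000, O 1.998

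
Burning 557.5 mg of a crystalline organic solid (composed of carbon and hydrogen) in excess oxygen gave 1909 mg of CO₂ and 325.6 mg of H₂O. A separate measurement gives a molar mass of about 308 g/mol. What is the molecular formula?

mol C = 1.909 g CO₂ ÷ 44.009 g/mol = 0.043377 mol
mol H = 2 × 0.3256 g H₂O ÷ 18.015 g/mol = 0.036148 mol
Divide by the smallest (0.036148 mol): C 1.200, H 1.000
Multiplying each by 5 gives whole numbers: C 6.00, H 5.00
Empirical formula: C6H5
Empirical-formula mass = 77.11 g/mol; 308 ÷ 77.11 ≈ 4, so the molecular formula is C24H20.

C24H20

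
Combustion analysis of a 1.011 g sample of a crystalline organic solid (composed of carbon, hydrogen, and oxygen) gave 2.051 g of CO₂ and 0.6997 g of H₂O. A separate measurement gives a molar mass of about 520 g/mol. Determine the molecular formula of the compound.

C24H40O12

mol C = 2.051 g CO₂ ÷ 44.009 g/mol = 0.046604 mol
mol H = 2 × 0.6997 g H₂O ÷ 18.015 g/mol = 0.077680 mol
mass O = 1.011 − (0.55976 + 0.078301) = 0.37294 g → mol O = 0.37294 ÷ 15.999 = 0.023310 mol
Divide by the smallest (0.023310 mol): C 1.999, H 3.332, O 1.000
Multiplying each by 3 gives whole numbers: C 6.00, H 10.00, O 3.00
Empirical formula: C6H10O3
Empirical-formula mass = 130.14 g/mol; 520 ÷ 130.14 ≈ 4, so the molecular formula is C24H40O12.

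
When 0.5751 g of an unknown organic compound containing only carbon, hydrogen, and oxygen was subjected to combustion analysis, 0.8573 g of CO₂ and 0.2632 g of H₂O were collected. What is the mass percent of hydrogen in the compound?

5.12%

mol C = 0.8573 g CO₂ ÷ 44.009 g/mol = 0.019480 mol
mol H = 2 × 0.2632 g H₂O ÷ 18.015 g/mol = 0.029220 mol
mass O = 0.5751 − (0.23398 + 0.029454) = 0.31167 g → mol O = 0.31167 ÷ 15.999 = 0.019481 mol
mass % H = 0.029454 g ÷ 0.5751 g × 100%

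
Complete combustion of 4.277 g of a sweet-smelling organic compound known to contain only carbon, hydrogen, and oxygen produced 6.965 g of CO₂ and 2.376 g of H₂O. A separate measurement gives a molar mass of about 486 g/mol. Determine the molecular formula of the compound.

mol C = 6.965 g CO₂ ÷ 44.009 g/mol = 0.15826 mol
mol H = 2 × 2.376 g H₂O ÷ 18.015 g/mol = 0.26378 mol
mass O = 4.277 − (1.9009 + 0.26589) = 2.1102 g → mol O = 2.1102 ÷ 15.999 = 0.13190 mol
Divide by the smallest (0.13190 mol): C 1.200, H 2.000, O 1.000
Multiplying each by 5 gives whole numbers: C 6.00, H 10.00, O 5.00
Empirical formula: C6H10O5
Empirical-formula mass = 162.14 g/mol; 486 ÷ 162.14 ≈ 3, so the molecular formula is C18H30O15.

C18H30O15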